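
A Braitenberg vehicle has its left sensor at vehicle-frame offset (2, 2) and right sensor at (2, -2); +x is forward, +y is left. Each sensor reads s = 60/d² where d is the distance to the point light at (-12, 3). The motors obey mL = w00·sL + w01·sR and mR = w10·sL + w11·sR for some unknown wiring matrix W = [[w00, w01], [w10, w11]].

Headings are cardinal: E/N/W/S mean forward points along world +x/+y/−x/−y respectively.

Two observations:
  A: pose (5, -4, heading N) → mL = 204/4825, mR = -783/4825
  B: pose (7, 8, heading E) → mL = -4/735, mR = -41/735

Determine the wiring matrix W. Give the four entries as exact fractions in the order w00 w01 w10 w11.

1/2 -1/2 -1 1/2

obs A: pose=(5,-4,N) → sL=6/25, sR=30/193, mL=204/4825, mR=-783/4825
obs B: pose=(7,8,E) → sL=6/49, sR=2/15, mL=-4/735, mR=-41/735
sensor matrix S = [[6/25, 30/193], [6/49, 2/15]]; det S = 15328/1182125
solve [mL_A; mL_B] = S·[w00; w01] and [mR_A; mR_B] = S·[w10; w11]:
  w00 = 1/2, w01 = -1/2, w10 = -1, w11 = 1/2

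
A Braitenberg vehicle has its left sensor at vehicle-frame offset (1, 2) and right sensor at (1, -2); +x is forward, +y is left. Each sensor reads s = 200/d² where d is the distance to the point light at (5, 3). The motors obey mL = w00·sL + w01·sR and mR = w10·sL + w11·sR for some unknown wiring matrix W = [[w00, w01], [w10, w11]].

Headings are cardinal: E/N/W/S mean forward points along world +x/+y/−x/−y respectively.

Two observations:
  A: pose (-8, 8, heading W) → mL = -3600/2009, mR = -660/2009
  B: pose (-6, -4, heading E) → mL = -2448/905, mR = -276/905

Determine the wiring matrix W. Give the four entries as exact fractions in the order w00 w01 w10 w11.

obs A: pose=(-8,8,W) → sL=40/41, sR=40/49, mL=-3600/2009, mR=-660/2009
obs B: pose=(-6,-4,E) → sL=8/5, sR=200/181, mL=-2448/905, mR=-276/905
sensor matrix S = [[40/41, 40/49], [8/5, 200/181]]; det S = -82944/363629
solve [mL_A; mL_B] = S·[w00; w01] and [mR_A; mR_B] = S·[w10; w11]:
  w00 = -1, w01 = -1, w10 = 1/2, w11 = -1

-1 -1 1/2 -1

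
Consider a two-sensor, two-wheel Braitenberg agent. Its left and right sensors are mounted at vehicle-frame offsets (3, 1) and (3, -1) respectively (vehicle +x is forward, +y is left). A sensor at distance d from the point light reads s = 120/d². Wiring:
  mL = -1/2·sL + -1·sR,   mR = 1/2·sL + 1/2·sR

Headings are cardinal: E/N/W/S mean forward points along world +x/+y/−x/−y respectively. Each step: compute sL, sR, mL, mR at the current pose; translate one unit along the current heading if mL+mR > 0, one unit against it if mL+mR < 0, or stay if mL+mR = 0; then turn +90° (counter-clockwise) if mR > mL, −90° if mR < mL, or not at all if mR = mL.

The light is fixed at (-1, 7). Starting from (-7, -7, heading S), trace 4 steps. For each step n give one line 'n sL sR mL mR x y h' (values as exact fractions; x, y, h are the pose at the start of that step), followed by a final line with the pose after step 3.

n=0: pose=(-7,-7,S); sL=60/157, sR=60/169; mL=-14490/26533, mR=9780/26533; mL+mR=-30/169 → advance -1; mR−mL=24270/26533 → turn +1·90°
n=1: pose=(-7,-6,E); sL=40/51, sR=24/41; mL=-2044/2091, mR=1432/2091; mL+mR=-12/41 → advance -1; mR−mL=3476/2091 → turn +1·90°
n=2: pose=(-8,-6,N); sL=30/41, sR=15/17; mL=-870/697, mR=1125/1394; mL+mR=-15/34 → advance -1; mR−mL=2865/1394 → turn +1·90°
n=3: pose=(-8,-7,W); sL=24/65, sR=120/269; mL=-11028/17485, mR=7128/17485; mL+mR=-60/269 → advance -1; mR−mL=18156/17485 → turn +1·90°

0 60/157 60/169 -14490/26533 9780/26533 -7 -7 S
1 40/51 24/41 -2044/2091 1432/2091 -7 -6 E
2 30/41 15/17 -870/697 1125/1394 -8 -6 N
3 24/65 120/269 -11028/17485 7128/17485 -8 -7 W
final -7 -7 S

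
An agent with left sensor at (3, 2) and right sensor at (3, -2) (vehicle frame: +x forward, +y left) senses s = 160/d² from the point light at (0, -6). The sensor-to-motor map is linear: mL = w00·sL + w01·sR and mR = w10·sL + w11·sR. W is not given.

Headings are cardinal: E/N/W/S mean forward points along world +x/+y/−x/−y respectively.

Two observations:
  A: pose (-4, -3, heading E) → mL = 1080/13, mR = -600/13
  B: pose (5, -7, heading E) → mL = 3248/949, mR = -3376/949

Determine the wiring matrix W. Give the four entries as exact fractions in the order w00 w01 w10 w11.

obs A: pose=(-4,-3,E) → sL=80/13, sR=80, mL=1080/13, mR=-600/13
obs B: pose=(5,-7,E) → sL=32/13, sR=160/73, mL=3248/949, mR=-3376/949
sensor matrix S = [[80/13, 80], [32/13, 160/73]]; det S = -174080/949
solve [mL_A; mL_B] = S·[w00; w01] and [mR_A; mR_B] = S·[w10; w11]:
  w00 = 1/2, w01 = 1, w10 = -1, w11 = -1/2

1/2 1 -1 -1/2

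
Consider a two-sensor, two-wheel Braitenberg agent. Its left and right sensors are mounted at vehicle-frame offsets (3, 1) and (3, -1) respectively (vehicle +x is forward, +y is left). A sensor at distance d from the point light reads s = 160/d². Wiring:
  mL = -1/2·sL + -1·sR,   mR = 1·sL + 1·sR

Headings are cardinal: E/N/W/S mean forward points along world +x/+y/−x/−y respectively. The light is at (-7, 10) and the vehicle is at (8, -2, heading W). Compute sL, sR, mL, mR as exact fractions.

160/313 32/53 -14256/16589 18496/16589

left sensor world pos  = (5, -3); dL² = 313
right sensor world pos = (5, -1); dR² = 265
sL = 160/313 = 160/313
sR = 160/265 = 32/53
mL = -1/2·sL + -1·sR = -14256/16589
mR = 1·sL + 1·sR = 18496/16589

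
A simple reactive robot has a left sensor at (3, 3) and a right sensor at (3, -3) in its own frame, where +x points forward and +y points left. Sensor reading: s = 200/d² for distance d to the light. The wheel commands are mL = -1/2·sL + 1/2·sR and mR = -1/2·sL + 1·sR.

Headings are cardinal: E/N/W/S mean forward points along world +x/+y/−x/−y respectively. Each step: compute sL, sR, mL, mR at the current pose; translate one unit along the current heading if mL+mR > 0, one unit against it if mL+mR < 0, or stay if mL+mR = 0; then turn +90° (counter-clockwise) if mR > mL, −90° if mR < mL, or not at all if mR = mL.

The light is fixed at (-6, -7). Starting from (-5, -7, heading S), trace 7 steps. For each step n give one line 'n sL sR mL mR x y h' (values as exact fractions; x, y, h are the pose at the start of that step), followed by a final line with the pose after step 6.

n=0: pose=(-5,-7,S); sL=8, sR=200/13; mL=48/13, mR=148/13; mL+mR=196/13 → advance +1; mR−mL=100/13 → turn +1·90°
n=1: pose=(-5,-8,E); sL=10, sR=25/4; mL=-15/8, mR=5/4; mL+mR=-5/8 → advance -1; mR−mL=25/8 → turn +1·90°
n=2: pose=(-6,-8,N); sL=200/13, sR=200/13; mL=0, mR=100/13; mL+mR=100/13 → advance +1; mR−mL=100/13 → turn +1·90°
n=3: pose=(-6,-7,W); sL=100/9, sR=100/9; mL=0, mR=50/9; mL+mR=50/9 → advance +1; mR−mL=50/9 → turn +1·90°
n=4: pose=(-7,-7,S); sL=200/13, sR=8; mL=-48/13, mR=4/13; mL+mR=-44/13 → advance -1; mR−mL=4 → turn +1·90°
n=5: pose=(-7,-6,E); sL=10, sR=25; mL=15/2, mR=20; mL+mR=55/2 → advance +1; mR−mL=25/2 → turn +1·90°
n=6: pose=(-6,-6,N); sL=8, sR=8; mL=0, mR=4; mL+mR=4 → advance +1; mR−mL=4 → turn +1·90°

0 8 200/13 48/13 148/13 -5 -7 S
1 10 25/4 -15/8 5/4 -5 -8 E
2 200/13 200/13 0 100/13 -6 -8 N
3 100/9 100/9 0 50/9 -6 -7 W
4 200/13 8 -48/13 4/13 -7 -7 S
5 10 25 15/2 20 -7 -6 E
6 8 8 0 4 -6 -6 N
final -6 -5 W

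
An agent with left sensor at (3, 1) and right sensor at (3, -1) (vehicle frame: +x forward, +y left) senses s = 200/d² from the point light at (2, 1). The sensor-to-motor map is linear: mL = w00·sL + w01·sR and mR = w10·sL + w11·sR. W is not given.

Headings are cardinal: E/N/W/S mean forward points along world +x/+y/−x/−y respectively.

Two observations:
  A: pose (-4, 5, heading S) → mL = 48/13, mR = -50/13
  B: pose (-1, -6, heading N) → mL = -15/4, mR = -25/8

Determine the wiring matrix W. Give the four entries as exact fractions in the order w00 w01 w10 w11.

1 -1 -1/2 0

obs A: pose=(-4,5,S) → sL=100/13, sR=4, mL=48/13, mR=-50/13
obs B: pose=(-1,-6,N) → sL=25/4, sR=10, mL=-15/4, mR=-25/8
sensor matrix S = [[100/13, 4], [25/4, 10]]; det S = 675/13
solve [mL_A; mL_B] = S·[w00; w01] and [mR_A; mR_B] = S·[w10; w11]:
  w00 = 1, w01 = -1, w10 = -1/2, w11 = 0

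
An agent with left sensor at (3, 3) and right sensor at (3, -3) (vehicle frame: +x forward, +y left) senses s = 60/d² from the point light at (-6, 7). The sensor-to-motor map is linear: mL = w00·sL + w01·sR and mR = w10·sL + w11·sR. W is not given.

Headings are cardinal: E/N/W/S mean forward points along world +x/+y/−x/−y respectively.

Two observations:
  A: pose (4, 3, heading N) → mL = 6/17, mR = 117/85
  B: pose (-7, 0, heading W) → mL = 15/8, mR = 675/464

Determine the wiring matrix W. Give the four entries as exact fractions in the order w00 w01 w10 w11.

0 1 1 1/2

obs A: pose=(4,3,N) → sL=6/5, sR=6/17, mL=6/17, mR=117/85
obs B: pose=(-7,0,W) → sL=15/29, sR=15/8, mL=15/8, mR=675/464
sensor matrix S = [[6/5, 6/17], [15/29, 15/8]]; det S = 4077/1972
solve [mL_A; mL_B] = S·[w00; w01] and [mR_A; mR_B] = S·[w10; w11]:
  w00 = 0, w01 = 1, w10 = 1, w11 = 1/2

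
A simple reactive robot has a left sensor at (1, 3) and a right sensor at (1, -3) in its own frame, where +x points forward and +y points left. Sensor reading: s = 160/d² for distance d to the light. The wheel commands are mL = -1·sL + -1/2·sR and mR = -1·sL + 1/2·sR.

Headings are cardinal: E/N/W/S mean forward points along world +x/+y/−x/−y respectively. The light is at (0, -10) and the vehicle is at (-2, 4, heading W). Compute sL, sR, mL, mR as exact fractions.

left sensor world pos  = (-3, 1); dL² = 130
right sensor world pos = (-3, 7); dR² = 298
sL = 160/130 = 16/13
sR = 160/298 = 80/149
mL = -1·sL + -1/2·sR = -2904/1937
mR = -1·sL + 1/2·sR = -1864/1937

16/13 80/149 -2904/1937 -1864/1937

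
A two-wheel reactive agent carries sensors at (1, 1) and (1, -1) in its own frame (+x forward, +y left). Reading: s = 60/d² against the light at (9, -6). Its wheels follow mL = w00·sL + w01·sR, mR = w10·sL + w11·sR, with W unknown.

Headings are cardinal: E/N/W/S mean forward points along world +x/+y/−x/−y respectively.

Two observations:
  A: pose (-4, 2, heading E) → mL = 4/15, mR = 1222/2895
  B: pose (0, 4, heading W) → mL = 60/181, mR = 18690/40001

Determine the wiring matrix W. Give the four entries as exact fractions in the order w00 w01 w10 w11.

obs A: pose=(-4,2,E) → sL=4/15, sR=60/193, mL=4/15, mR=1222/2895
obs B: pose=(0,4,W) → sL=60/181, sR=60/221, mL=60/181, mR=18690/40001
sensor matrix S = [[4/15, 60/193], [60/181, 60/221]]; det S = -236672/7720193
solve [mL_A; mL_B] = S·[w00; w01] and [mR_A; mR_B] = S·[w10; w11]:
  w00 = 1, w01 = 0, w10 = 1, w11 = 1/2

1 0 1 1/2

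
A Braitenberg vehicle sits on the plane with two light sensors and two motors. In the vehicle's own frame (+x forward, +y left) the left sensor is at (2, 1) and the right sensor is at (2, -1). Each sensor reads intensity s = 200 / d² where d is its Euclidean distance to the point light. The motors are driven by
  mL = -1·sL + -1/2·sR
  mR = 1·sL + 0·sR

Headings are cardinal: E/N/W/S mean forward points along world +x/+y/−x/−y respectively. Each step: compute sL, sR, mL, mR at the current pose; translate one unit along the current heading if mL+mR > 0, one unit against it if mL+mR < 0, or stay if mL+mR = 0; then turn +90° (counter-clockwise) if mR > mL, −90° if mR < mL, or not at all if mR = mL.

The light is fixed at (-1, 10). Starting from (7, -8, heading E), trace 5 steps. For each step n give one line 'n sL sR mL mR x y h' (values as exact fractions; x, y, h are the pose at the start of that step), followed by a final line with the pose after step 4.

n=0: pose=(7,-8,E); sL=200/389, sR=200/461; mL=-131100/179329, mR=200/389; mL+mR=-100/461 → advance -1; mR−mL=223300/179329 → turn +1·90°
n=1: pose=(6,-8,N); sL=50/73, sR=5/8; mL=-1165/1168, mR=50/73; mL+mR=-5/16 → advance -1; mR−mL=1965/1168 → turn +1·90°
n=2: pose=(6,-9,W); sL=8/17, sR=200/349; mL=-4492/5933, mR=8/17; mL+mR=-100/349 → advance -1; mR−mL=7284/5933 → turn +1·90°
n=3: pose=(7,-9,S); sL=100/261, sR=20/49; mL=-7510/12789, mR=100/261; mL+mR=-10/49 → advance -1; mR−mL=12410/12789 → turn +1·90°
n=4: pose=(7,-8,E); sL=200/389, sR=200/461; mL=-131100/179329, mR=200/389; mL+mR=-100/461 → advance -1; mR−mL=223300/179329 → turn +1·90°

0 200/389 200/461 -131100/179329 200/389 7 -8 E
1 50/73 5/8 -1165/1168 50/73 6 -8 N
2 8/17 200/349 -4492/5933 8/17 6 -9 W
3 100/261 20/49 -7510/12789 100/261 7 -9 S
4 200/389 200/461 -131100/179329 200/389 7 -8 E
final 6 -8 N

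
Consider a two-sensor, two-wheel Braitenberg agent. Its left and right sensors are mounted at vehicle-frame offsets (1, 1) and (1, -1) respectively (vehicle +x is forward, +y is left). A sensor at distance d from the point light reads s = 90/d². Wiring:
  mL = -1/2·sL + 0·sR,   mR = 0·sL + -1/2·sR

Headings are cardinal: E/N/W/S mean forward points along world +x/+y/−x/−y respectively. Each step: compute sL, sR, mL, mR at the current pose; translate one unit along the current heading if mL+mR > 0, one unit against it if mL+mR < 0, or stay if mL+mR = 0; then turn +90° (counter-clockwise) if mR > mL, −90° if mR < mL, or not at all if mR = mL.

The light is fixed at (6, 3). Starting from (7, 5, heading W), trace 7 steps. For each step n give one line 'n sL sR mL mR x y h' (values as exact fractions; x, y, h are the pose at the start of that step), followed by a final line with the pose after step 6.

0 90 10 -45 -5 7 5 W
1 9 45 -9/2 -45/2 8 5 S
2 18 90/17 -9 -45/17 8 6 W
3 9/2 45/4 -9/4 -45/8 9 6 S
4 90/13 90/29 -45/13 -45/29 9 7 W
5 45/17 5 -45/34 -5/2 10 7 S
6 18/5 2 -9/5 -1 10 8 W
final 11 8 S

n=0: pose=(7,5,W); sL=90, sR=10; mL=-45, mR=-5; mL+mR=-50 → advance -1; mR−mL=40 → turn +1·90°
n=1: pose=(8,5,S); sL=9, sR=45; mL=-9/2, mR=-45/2; mL+mR=-27 → advance -1; mR−mL=-18 → turn -1·90°
n=2: pose=(8,6,W); sL=18, sR=90/17; mL=-9, mR=-45/17; mL+mR=-198/17 → advance -1; mR−mL=108/17 → turn +1·90°
n=3: pose=(9,6,S); sL=9/2, sR=45/4; mL=-9/4, mR=-45/8; mL+mR=-63/8 → advance -1; mR−mL=-27/8 → turn -1·90°
n=4: pose=(9,7,W); sL=90/13, sR=90/29; mL=-45/13, mR=-45/29; mL+mR=-1890/377 → advance -1; mR−mL=720/377 → turn +1·90°
n=5: pose=(10,7,S); sL=45/17, sR=5; mL=-45/34, mR=-5/2; mL+mR=-65/17 → advance -1; mR−mL=-20/17 → turn -1·90°
n=6: pose=(10,8,W); sL=18/5, sR=2; mL=-9/5, mR=-1; mL+mR=-14/5 → advance -1; mR−mL=4/5 → turn +1·90°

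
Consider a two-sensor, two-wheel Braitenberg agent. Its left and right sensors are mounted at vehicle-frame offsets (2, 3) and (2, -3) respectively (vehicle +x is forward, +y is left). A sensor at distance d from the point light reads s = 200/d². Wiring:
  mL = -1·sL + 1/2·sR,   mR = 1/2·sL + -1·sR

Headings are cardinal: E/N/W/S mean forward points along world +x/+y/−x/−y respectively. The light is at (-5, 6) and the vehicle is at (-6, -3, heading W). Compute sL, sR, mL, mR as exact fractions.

200/153 40/9 140/153 -580/153

left sensor world pos  = (-8, -6); dL² = 153
right sensor world pos = (-8, 0); dR² = 45
sL = 200/153 = 200/153
sR = 200/45 = 40/9
mL = -1·sL + 1/2·sR = 140/153
mR = 1/2·sL + -1·sR = -580/153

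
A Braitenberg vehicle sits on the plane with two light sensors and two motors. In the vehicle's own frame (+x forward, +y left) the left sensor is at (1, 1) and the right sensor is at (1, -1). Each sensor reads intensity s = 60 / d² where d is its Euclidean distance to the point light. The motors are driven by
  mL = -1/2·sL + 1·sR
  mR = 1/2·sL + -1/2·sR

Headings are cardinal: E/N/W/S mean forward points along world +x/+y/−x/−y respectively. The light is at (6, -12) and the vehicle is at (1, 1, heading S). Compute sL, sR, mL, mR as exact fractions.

3/8 1/3 7/48 1/48

left sensor world pos  = (2, 0); dL² = 160
right sensor world pos = (0, 0); dR² = 180
sL = 60/160 = 3/8
sR = 60/180 = 1/3
mL = -1/2·sL + 1·sR = 7/48
mR = 1/2·sL + -1/2·sR = 1/48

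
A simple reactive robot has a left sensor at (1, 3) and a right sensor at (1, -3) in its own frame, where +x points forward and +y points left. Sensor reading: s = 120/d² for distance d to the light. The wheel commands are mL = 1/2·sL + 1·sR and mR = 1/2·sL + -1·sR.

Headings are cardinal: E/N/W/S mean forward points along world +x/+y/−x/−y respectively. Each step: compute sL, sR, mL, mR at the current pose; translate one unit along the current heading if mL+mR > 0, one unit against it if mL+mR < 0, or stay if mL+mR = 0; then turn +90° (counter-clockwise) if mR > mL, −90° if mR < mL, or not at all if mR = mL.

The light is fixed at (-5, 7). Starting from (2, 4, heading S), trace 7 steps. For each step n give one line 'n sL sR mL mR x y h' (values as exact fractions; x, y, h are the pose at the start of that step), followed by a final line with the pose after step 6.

n=0: pose=(2,4,S); sL=30/29, sR=15/4; mL=495/116, mR=-375/116; mL+mR=30/29 → advance +1; mR−mL=-15/2 → turn -1·90°
n=1: pose=(2,3,W); sL=24/17, sR=120/37; mL=2484/629, mR=-1596/629; mL+mR=24/17 → advance +1; mR−mL=-240/37 → turn -1·90°
n=2: pose=(1,3,N); sL=20/3, sR=4/3; mL=14/3, mR=2; mL+mR=20/3 → advance +1; mR−mL=-8/3 → turn -1·90°
n=3: pose=(1,4,E); sL=120/49, sR=24/17; mL=2196/833, mR=-156/833; mL+mR=120/49 → advance +1; mR−mL=-48/17 → turn -1·90°
n=4: pose=(2,4,S); sL=30/29, sR=15/4; mL=495/116, mR=-375/116; mL+mR=30/29 → advance +1; mR−mL=-15/2 → turn -1·90°
n=5: pose=(2,3,W); sL=24/17, sR=120/37; mL=2484/629, mR=-1596/629; mL+mR=24/17 → advance +1; mR−mL=-240/37 → turn -1·90°
n=6: pose=(1,3,N); sL=20/3, sR=4/3; mL=14/3, mR=2; mL+mR=20/3 → advance +1; mR−mL=-8/3 → turn -1·90°

0 30/29 15/4 495/116 -375/116 2 4 S
1 24/17 120/37 2484/629 -1596/629 2 3 W
2 20/3 4/3 14/3 2 1 3 N
3 120/49 24/17 2196/833 -156/833 1 4 E
4 30/29 15/4 495/116 -375/116 2 4 S
5 24/17 120/37 2484/629 -1596/629 2 3 W
6 20/3 4/3 14/3 2 1 3 N
final 1 4 E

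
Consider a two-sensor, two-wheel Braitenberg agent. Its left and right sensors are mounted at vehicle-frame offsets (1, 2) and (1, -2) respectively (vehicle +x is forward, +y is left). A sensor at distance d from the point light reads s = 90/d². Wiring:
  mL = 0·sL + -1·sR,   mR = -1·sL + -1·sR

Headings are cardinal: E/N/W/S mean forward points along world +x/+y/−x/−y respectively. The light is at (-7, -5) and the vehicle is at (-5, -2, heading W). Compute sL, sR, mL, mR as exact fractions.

45 45/13 -45/13 -630/13

left sensor world pos  = (-6, -4); dL² = 2
right sensor world pos = (-6, 0); dR² = 26
sL = 90/2 = 45
sR = 90/26 = 45/13
mL = 0·sL + -1·sR = -45/13
mR = -1·sL + -1·sR = -630/13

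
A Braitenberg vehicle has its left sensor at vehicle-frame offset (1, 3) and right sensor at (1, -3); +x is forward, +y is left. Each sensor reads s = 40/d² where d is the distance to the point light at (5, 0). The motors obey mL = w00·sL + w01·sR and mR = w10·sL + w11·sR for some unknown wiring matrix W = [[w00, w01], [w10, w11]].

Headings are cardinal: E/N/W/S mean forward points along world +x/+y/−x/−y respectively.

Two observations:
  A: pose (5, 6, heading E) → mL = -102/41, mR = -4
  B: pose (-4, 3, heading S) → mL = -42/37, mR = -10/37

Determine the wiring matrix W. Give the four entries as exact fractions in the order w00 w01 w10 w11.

obs A: pose=(5,6,E) → sL=20/41, sR=4, mL=-102/41, mR=-4
obs B: pose=(-4,3,S) → sL=1, sR=10/37, mL=-42/37, mR=-10/37
sensor matrix S = [[20/41, 4], [1, 10/37]]; det S = -5868/1517
solve [mL_A; mL_B] = S·[w00; w01] and [mR_A; mR_B] = S·[w10; w11]:
  w00 = -1, w01 = -1/2, w10 = 0, w11 = -1

-1 -1/2 0 -1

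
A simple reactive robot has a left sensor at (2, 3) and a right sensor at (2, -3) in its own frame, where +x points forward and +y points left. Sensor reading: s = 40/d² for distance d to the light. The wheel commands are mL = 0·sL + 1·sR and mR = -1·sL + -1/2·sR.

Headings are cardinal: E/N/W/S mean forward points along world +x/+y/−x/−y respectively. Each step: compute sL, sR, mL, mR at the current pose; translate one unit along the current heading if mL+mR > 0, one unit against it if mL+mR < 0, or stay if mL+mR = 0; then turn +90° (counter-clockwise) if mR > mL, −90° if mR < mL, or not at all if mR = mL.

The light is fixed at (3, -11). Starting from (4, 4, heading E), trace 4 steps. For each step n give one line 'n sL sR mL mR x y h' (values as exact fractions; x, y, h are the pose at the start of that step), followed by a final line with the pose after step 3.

0 40/333 40/153 40/153 -1420/5661 4 4 E
1 20/97 4/17 4/17 -534/1649 5 4 S
2 40/169 40/361 40/361 -17820/61009 5 5 W
3 10/81 1/9 1/9 -29/162 6 5 N
final 6 4 E

n=0: pose=(4,4,E); sL=40/333, sR=40/153; mL=40/153, mR=-1420/5661; mL+mR=20/1887 → advance +1; mR−mL=-2900/5661 → turn -1·90°
n=1: pose=(5,4,S); sL=20/97, sR=4/17; mL=4/17, mR=-534/1649; mL+mR=-146/1649 → advance -1; mR−mL=-922/1649 → turn -1·90°
n=2: pose=(5,5,W); sL=40/169, sR=40/361; mL=40/361, mR=-17820/61009; mL+mR=-11060/61009 → advance -1; mR−mL=-24580/61009 → turn -1·90°
n=3: pose=(6,5,N); sL=10/81, sR=1/9; mL=1/9, mR=-29/162; mL+mR=-11/162 → advance -1; mR−mL=-47/162 → turn -1·90°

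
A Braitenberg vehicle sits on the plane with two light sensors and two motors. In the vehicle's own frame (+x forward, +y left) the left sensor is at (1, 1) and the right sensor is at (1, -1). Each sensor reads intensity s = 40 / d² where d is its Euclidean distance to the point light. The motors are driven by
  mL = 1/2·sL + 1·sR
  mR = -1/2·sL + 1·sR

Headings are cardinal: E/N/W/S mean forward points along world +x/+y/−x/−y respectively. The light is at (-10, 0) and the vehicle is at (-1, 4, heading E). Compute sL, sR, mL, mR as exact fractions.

left sensor world pos  = (0, 5); dL² = 125
right sensor world pos = (0, 3); dR² = 109
sL = 40/125 = 8/25
sR = 40/109 = 40/109
mL = 1/2·sL + 1·sR = 1436/2725
mR = -1/2·sL + 1·sR = 564/2725

8/25 40/109 1436/2725 564/2725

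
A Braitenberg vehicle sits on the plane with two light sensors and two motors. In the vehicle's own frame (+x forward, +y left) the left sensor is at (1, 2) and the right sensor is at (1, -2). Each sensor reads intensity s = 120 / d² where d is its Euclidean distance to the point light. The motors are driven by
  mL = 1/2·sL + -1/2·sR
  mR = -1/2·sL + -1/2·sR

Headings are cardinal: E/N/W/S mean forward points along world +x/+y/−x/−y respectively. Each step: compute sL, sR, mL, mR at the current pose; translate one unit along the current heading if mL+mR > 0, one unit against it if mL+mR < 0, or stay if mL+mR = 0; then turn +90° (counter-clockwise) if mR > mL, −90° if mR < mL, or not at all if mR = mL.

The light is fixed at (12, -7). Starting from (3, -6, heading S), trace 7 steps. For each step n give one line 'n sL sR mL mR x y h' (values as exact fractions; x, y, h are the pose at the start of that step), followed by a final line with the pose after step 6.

n=0: pose=(3,-6,S); sL=120/49, sR=120/121; mL=4320/5929, mR=-10200/5929; mL+mR=-120/121 → advance -1; mR−mL=-120/49 → turn -1·90°
n=1: pose=(3,-5,W); sL=6/5, sR=30/29; mL=12/145, mR=-162/145; mL+mR=-30/29 → advance -1; mR−mL=-6/5 → turn -1·90°
n=2: pose=(4,-5,N); sL=120/109, sR=8/3; mL=-256/327, mR=-616/327; mL+mR=-8/3 → advance -1; mR−mL=-120/109 → turn -1·90°
n=3: pose=(4,-6,E); sL=60/29, sR=12/5; mL=-24/145, mR=-324/145; mL+mR=-12/5 → advance -1; mR−mL=-60/29 → turn -1·90°
n=4: pose=(3,-6,S); sL=120/49, sR=120/121; mL=4320/5929, mR=-10200/5929; mL+mR=-120/121 → advance -1; mR−mL=-120/49 → turn -1·90°
n=5: pose=(3,-5,W); sL=6/5, sR=30/29; mL=12/145, mR=-162/145; mL+mR=-30/29 → advance -1; mR−mL=-6/5 → turn -1·90°
n=6: pose=(4,-5,N); sL=120/109, sR=8/3; mL=-256/327, mR=-616/327; mL+mR=-8/3 → advance -1; mR−mL=-120/109 → turn -1·90°

0 120/49 120/121 4320/5929 -10200/5929 3 -6 S
1 6/5 30/29 12/145 -162/145 3 -5 W
2 120/109 8/3 -256/327 -616/327 4 -5 N
3 60/29 12/5 -24/145 -324/145 4 -6 E
4 120/49 120/121 4320/5929 -10200/5929 3 -6 S
5 6/5 30/29 12/145 -162/145 3 -5 W
6 120/109 8/3 -256/327 -616/327 4 -5 N
final 4 -6 E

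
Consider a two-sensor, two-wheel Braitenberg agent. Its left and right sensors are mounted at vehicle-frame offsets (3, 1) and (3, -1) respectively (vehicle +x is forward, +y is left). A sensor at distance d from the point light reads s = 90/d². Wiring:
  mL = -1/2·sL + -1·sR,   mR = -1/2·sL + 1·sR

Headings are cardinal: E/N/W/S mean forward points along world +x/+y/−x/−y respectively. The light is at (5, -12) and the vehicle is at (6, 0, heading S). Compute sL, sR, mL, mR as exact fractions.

18/17 10/9 -251/153 89/153

left sensor world pos  = (7, -3); dL² = 85
right sensor world pos = (5, -3); dR² = 81
sL = 90/85 = 18/17
sR = 90/81 = 10/9
mL = -1/2·sL + -1·sR = -251/153
mR = -1/2·sL + 1·sR = 89/153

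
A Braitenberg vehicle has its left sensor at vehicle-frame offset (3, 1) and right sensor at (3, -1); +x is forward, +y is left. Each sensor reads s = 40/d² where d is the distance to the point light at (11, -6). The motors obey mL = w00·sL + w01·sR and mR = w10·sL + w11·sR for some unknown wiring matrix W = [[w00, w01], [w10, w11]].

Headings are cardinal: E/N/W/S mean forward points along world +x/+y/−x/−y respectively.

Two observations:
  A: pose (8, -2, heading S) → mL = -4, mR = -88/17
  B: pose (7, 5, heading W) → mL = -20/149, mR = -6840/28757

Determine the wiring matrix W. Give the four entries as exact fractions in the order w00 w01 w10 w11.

obs A: pose=(8,-2,S) → sL=8, sR=40/17, mL=-4, mR=-88/17
obs B: pose=(7,5,W) → sL=40/149, sR=40/193, mL=-20/149, mR=-6840/28757
sensor matrix S = [[8, 40/17], [40/149, 40/193]]; det S = 501760/488869
solve [mL_A; mL_B] = S·[w00; w01] and [mR_A; mR_B] = S·[w10; w11]:
  w00 = -1/2, w01 = 0, w10 = -1/2, w11 = -1/2

-1/2 0 -1/2 -1/2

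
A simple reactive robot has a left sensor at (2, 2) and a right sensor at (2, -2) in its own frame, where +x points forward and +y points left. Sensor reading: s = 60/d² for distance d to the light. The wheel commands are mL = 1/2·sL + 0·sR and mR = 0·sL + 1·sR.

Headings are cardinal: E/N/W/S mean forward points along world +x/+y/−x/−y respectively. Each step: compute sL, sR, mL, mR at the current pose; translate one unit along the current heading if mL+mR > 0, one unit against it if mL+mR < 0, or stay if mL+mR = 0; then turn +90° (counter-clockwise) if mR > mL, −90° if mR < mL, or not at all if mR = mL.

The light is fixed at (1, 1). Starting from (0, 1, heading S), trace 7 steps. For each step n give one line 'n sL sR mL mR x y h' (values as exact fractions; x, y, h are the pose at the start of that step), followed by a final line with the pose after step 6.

n=0: pose=(0,1,S); sL=12, sR=60/13; mL=6, mR=60/13; mL+mR=138/13 → advance +1; mR−mL=-18/13 → turn -1·90°
n=1: pose=(0,0,W); sL=10/3, sR=6; mL=5/3, mR=6; mL+mR=23/3 → advance +1; mR−mL=13/3 → turn +1·90°
n=2: pose=(-1,0,S); sL=20/3, sR=12/5; mL=10/3, mR=12/5; mL+mR=86/15 → advance +1; mR−mL=-14/15 → turn -1·90°
n=3: pose=(-1,-1,W); sL=15/8, sR=15/4; mL=15/16, mR=15/4; mL+mR=75/16 → advance +1; mR−mL=45/16 → turn +1·90°
n=4: pose=(-2,-1,S); sL=60/17, sR=60/41; mL=30/17, mR=60/41; mL+mR=2250/697 → advance +1; mR−mL=-210/697 → turn -1·90°
n=5: pose=(-2,-2,W); sL=6/5, sR=30/13; mL=3/5, mR=30/13; mL+mR=189/65 → advance +1; mR−mL=111/65 → turn +1·90°
n=6: pose=(-3,-2,S); sL=60/29, sR=60/61; mL=30/29, mR=60/61; mL+mR=3570/1769 → advance +1; mR−mL=-90/1769 → turn -1·90°

0 12 60/13 6 60/13 0 1 S
1 10/3 6 5/3 6 0 0 W
2 20/3 12/5 10/3 12/5 -1 0 S
3 15/8 15/4 15/16 15/4 -1 -1 W
4 60/17 60/41 30/17 60/41 -2 -1 S
5 6/5 30/13 3/5 30/13 -2 -2 W
6 60/29 60/61 30/29 60/61 -3 -2 S
final -3 -3 W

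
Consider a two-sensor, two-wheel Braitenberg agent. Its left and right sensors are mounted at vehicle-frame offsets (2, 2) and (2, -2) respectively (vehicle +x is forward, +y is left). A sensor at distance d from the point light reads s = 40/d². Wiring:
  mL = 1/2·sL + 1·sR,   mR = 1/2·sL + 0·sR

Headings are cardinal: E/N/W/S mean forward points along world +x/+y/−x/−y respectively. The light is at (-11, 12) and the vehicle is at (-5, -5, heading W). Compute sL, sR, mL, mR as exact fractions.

40/377 40/241 19900/90857 20/377

left sensor world pos  = (-7, -7); dL² = 377
right sensor world pos = (-7, -3); dR² = 241
sL = 40/377 = 40/377
sR = 40/241 = 40/241
mL = 1/2·sL + 1·sR = 19900/90857
mR = 1/2·sL + 0·sR = 20/377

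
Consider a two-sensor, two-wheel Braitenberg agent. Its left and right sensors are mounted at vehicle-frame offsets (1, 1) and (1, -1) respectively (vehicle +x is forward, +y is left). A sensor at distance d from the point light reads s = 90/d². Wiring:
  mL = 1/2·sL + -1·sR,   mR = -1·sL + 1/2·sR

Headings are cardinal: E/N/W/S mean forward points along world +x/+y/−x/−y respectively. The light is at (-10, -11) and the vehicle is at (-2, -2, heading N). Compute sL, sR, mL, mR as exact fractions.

left sensor world pos  = (-3, -1); dL² = 149
right sensor world pos = (-1, -1); dR² = 181
sL = 90/149 = 90/149
sR = 90/181 = 90/181
mL = 1/2·sL + -1·sR = -5265/26969
mR = -1·sL + 1/2·sR = -9585/26969

90/149 90/181 -5265/26969 -9585/26969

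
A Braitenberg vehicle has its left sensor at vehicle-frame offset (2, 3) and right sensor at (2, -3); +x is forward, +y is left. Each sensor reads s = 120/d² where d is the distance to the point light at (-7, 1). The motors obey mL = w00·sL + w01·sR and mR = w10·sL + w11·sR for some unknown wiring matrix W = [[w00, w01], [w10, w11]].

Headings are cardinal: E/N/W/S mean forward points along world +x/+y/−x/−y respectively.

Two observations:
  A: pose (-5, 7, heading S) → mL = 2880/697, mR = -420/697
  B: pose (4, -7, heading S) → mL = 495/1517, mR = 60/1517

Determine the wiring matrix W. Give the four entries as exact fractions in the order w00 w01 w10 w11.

obs A: pose=(-5,7,S) → sL=120/41, sR=120/17, mL=2880/697, mR=-420/697
obs B: pose=(4,-7,S) → sL=15/37, sR=30/41, mL=495/1517, mR=60/1517
sensor matrix S = [[120/41, 120/17], [15/37, 30/41]]; det S = -761400/1057349
solve [mL_A; mL_B] = S·[w00; w01] and [mR_A; mR_B] = S·[w10; w11]:
  w00 = -1, w01 = 1, w10 = 1, w11 = -1/2

-1 1 1 -1/2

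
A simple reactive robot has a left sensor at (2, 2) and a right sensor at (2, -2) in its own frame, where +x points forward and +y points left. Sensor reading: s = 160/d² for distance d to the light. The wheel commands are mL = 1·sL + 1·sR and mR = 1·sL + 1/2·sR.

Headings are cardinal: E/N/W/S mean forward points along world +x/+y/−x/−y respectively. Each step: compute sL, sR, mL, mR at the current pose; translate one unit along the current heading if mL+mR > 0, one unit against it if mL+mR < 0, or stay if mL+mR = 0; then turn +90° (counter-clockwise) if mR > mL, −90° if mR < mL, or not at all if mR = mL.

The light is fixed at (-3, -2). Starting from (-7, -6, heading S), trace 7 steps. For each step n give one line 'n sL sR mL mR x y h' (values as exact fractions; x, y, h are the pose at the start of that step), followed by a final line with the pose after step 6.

0 4 20/9 56/9 46/9 -7 -6 S
1 32/17 32/9 832/153 560/153 -7 -7 W
2 80/29 80/9 3040/261 1880/261 -8 -7 N
3 160/13 32/9 1856/117 1648/117 -8 -6 E
4 4 20/9 56/9 46/9 -7 -6 S
5 32/17 32/9 832/153 560/153 -7 -7 W
6 80/29 80/9 3040/261 1880/261 -8 -7 N
final -8 -6 E

n=0: pose=(-7,-6,S); sL=4, sR=20/9; mL=56/9, mR=46/9; mL+mR=34/3 → advance +1; mR−mL=-10/9 → turn -1·90°
n=1: pose=(-7,-7,W); sL=32/17, sR=32/9; mL=832/153, mR=560/153; mL+mR=464/51 → advance +1; mR−mL=-16/9 → turn -1·90°
n=2: pose=(-8,-7,N); sL=80/29, sR=80/9; mL=3040/261, mR=1880/261; mL+mR=1640/87 → advance +1; mR−mL=-40/9 → turn -1·90°
n=3: pose=(-8,-6,E); sL=160/13, sR=32/9; mL=1856/117, mR=1648/117; mL+mR=1168/39 → advance +1; mR−mL=-16/9 → turn -1·90°
n=4: pose=(-7,-6,S); sL=4, sR=20/9; mL=56/9, mR=46/9; mL+mR=34/3 → advance +1; mR−mL=-10/9 → turn -1·90°
n=5: pose=(-7,-7,W); sL=32/17, sR=32/9; mL=832/153, mR=560/153; mL+mR=464/51 → advance +1; mR−mL=-16/9 → turn -1·90°
n=6: pose=(-8,-7,N); sL=80/29, sR=80/9; mL=3040/261, mR=1880/261; mL+mR=1640/87 → advance +1; mR−mL=-40/9 → turn -1·90°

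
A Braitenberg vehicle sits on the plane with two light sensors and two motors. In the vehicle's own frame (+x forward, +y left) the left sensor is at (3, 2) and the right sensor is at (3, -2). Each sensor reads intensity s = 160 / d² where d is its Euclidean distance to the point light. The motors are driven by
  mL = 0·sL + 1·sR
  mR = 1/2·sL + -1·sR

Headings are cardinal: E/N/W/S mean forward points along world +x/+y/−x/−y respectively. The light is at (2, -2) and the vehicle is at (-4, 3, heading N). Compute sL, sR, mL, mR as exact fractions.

5/4 2 2 -11/8

left sensor world pos  = (-6, 6); dL² = 128
right sensor world pos = (-2, 6); dR² = 80
sL = 160/128 = 5/4
sR = 160/80 = 2
mL = 0·sL + 1·sR = 2
mR = 1/2·sL + -1·sR = -11/8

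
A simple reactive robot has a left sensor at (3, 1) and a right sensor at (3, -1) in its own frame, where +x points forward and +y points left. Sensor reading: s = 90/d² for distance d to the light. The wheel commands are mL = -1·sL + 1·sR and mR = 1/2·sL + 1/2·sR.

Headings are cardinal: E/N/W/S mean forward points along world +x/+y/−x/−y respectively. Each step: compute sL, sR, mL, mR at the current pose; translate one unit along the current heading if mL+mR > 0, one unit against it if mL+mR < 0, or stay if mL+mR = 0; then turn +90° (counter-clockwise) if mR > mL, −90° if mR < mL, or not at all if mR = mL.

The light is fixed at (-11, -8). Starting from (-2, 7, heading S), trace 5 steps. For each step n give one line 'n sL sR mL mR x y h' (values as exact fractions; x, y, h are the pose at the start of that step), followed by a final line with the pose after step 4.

n=0: pose=(-2,7,S); sL=45/122, sR=45/104; mL=405/6344, mR=5085/12688; mL+mR=5895/12688 → advance +1; mR−mL=4275/12688 → turn +1·90°
n=1: pose=(-2,6,E); sL=10/41, sR=90/313; mL=560/12833, mR=3410/12833; mL+mR=3970/12833 → advance +1; mR−mL=2850/12833 → turn +1·90°
n=2: pose=(-1,6,N); sL=9/37, sR=9/41; mL=-36/1517, mR=351/1517; mL+mR=315/1517 → advance +1; mR−mL=387/1517 → turn +1·90°
n=3: pose=(-1,7,W); sL=18/49, sR=18/61; mL=-216/2989, mR=990/2989; mL+mR=774/2989 → advance +1; mR−mL=1206/2989 → turn +1·90°
n=4: pose=(-2,7,S); sL=45/122, sR=45/104; mL=405/6344, mR=5085/12688; mL+mR=5895/12688 → advance +1; mR−mL=4275/12688 → turn +1·90°

0 45/122 45/104 405/6344 5085/12688 -2 7 S
1 10/41 90/313 560/12833 3410/12833 -2 6 E
2 9/37 9/41 -36/1517 351/1517 -1 6 N
3 18/49 18/61 -216/2989 990/2989 -1 7 W
4 45/122 45/104 405/6344 5085/12688 -2 7 S
final -2 6 E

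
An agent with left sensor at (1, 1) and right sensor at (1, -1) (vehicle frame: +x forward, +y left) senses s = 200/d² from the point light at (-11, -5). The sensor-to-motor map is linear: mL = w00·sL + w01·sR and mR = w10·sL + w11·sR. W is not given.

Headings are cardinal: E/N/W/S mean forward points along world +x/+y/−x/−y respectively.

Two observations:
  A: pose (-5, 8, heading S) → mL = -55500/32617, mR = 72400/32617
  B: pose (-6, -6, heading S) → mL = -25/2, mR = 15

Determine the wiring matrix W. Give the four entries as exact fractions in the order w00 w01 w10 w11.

obs A: pose=(-5,8,S) → sL=200/193, sR=200/169, mL=-55500/32617, mR=72400/32617
obs B: pose=(-6,-6,S) → sL=5, sR=10, mL=-25/2, mR=15
sensor matrix S = [[200/193, 200/169], [5, 10]]; det S = 145000/32617
solve [mL_A; mL_B] = S·[w00; w01] and [mR_A; mR_B] = S·[w10; w11]:
  w00 = -1/2, w01 = -1, w10 = 1, w11 = 1

-1/2 -1 1 1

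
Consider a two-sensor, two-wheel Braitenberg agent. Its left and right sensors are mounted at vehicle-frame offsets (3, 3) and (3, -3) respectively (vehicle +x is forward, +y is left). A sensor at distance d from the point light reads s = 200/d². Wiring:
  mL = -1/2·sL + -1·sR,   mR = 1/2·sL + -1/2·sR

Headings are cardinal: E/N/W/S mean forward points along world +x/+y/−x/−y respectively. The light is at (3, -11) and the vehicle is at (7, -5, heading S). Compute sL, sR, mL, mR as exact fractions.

100/29 20 -630/29 -240/29

left sensor world pos  = (10, -8); dL² = 58
right sensor world pos = (4, -8); dR² = 10
sL = 200/58 = 100/29
sR = 200/10 = 20
mL = -1/2·sL + -1·sR = -630/29
mR = 1/2·sL + -1/2·sR = -240/29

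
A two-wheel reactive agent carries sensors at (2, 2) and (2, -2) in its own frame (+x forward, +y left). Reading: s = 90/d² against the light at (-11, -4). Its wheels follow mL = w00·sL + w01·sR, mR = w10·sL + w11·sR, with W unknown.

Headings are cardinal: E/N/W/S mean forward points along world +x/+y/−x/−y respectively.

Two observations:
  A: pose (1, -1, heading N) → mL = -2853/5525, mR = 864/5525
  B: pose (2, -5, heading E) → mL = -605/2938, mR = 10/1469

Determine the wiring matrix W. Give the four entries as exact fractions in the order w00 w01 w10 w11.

obs A: pose=(1,-1,N) → sL=18/25, sR=90/221, mL=-2853/5525, mR=864/5525
obs B: pose=(2,-5,E) → sL=45/113, sR=5/13, mL=-605/2938, mR=10/1469
sensor matrix S = [[18/25, 90/221], [45/113, 5/13]]; det S = 14328/124865
solve [mL_A; mL_B] = S·[w00; w01] and [mR_A; mR_B] = S·[w10; w11]:
  w00 = -1, w01 = 1/2, w10 = 1/2, w11 = -1/2

-1 1/2 1/2 -1/2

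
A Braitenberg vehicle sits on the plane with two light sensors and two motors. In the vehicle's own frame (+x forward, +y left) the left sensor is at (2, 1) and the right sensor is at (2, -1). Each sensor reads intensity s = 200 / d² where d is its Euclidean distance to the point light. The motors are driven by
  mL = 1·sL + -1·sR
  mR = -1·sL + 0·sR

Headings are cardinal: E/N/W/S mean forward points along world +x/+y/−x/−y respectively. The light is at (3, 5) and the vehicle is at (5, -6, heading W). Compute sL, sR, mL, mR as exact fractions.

left sensor world pos  = (3, -7); dL² = 144
right sensor world pos = (3, -5); dR² = 100
sL = 200/144 = 25/18
sR = 200/100 = 2
mL = 1·sL + -1·sR = -11/18
mR = -1·sL + 0·sR = -25/18

25/18 2 -11/18 -25/18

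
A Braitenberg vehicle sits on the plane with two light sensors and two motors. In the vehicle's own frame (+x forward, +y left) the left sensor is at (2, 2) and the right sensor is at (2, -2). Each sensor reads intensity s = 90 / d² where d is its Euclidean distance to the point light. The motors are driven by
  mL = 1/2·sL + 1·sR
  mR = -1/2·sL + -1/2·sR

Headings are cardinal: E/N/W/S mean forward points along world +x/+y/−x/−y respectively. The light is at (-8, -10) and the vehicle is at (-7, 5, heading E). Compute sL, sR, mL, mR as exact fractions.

45/149 45/89 17415/26522 -5355/13261

left sensor world pos  = (-5, 7); dL² = 298
right sensor world pos = (-5, 3); dR² = 178
sL = 90/298 = 45/149
sR = 90/178 = 45/89
mL = 1/2·sL + 1·sR = 17415/26522
mR = -1/2·sL + -1/2·sR = -5355/13261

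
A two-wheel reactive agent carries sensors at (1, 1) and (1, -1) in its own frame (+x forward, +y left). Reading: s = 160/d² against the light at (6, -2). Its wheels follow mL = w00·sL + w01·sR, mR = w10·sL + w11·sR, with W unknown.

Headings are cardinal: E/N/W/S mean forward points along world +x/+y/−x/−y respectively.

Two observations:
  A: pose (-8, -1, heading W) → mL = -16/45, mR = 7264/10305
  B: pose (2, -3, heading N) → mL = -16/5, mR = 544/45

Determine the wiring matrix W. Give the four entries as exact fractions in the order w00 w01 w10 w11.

obs A: pose=(-8,-1,W) → sL=32/45, sR=160/229, mL=-16/45, mR=7264/10305
obs B: pose=(2,-3,N) → sL=32/5, sR=160/9, mL=-16/5, mR=544/45
sensor matrix S = [[32/45, 160/229], [32/5, 160/9]]; det S = 151552/18549
solve [mL_A; mL_B] = S·[w00; w01] and [mR_A; mR_B] = S·[w10; w11]:
  w00 = -1/2, w01 = 0, w10 = 1/2, w11 = 1/2

-1/2 0 1/2 1/2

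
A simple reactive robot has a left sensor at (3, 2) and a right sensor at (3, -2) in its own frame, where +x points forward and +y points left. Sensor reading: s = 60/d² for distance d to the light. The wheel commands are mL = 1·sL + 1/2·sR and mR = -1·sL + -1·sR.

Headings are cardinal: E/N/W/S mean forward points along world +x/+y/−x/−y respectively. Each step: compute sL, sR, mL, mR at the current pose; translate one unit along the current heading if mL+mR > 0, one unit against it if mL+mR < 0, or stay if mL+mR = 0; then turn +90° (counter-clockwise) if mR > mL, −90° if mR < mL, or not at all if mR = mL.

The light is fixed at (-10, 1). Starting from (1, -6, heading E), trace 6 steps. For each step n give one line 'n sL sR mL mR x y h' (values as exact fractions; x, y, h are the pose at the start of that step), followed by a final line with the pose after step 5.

0 60/221 60/277 23250/61217 -29880/61217 1 -6 E
1 15/61 15/41 2145/5002 -1530/2501 0 -6 S
2 60/113 12/13 1458/1469 -2136/1469 0 -5 W
3 2/3 30/89 223/267 -268/267 1 -5 N
4 60/221 60/277 23250/61217 -29880/61217 1 -6 E
5 15/61 15/41 2145/5002 -1530/2501 0 -6 S
final 0 -5 W

n=0: pose=(1,-6,E); sL=60/221, sR=60/277; mL=23250/61217, mR=-29880/61217; mL+mR=-30/277 → advance -1; mR−mL=-53130/61217 → turn -1·90°
n=1: pose=(0,-6,S); sL=15/61, sR=15/41; mL=2145/5002, mR=-1530/2501; mL+mR=-15/82 → advance -1; mR−mL=-5205/5002 → turn -1·90°
n=2: pose=(0,-5,W); sL=60/113, sR=12/13; mL=1458/1469, mR=-2136/1469; mL+mR=-6/13 → advance -1; mR−mL=-3594/1469 → turn -1·90°
n=3: pose=(1,-5,N); sL=2/3, sR=30/89; mL=223/267, mR=-268/267; mL+mR=-15/89 → advance -1; mR−mL=-491/267 → turn -1·90°
n=4: pose=(1,-6,E); sL=60/221, sR=60/277; mL=23250/61217, mR=-29880/61217; mL+mR=-30/277 → advance -1; mR−mL=-53130/61217 → turn -1·90°
n=5: pose=(0,-6,S); sL=15/61, sR=15/41; mL=2145/5002, mR=-1530/2501; mL+mR=-15/82 → advance -1; mR−mL=-5205/5002 → turn -1·90°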